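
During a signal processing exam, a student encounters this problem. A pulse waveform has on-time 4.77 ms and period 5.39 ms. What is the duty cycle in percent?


Duty cycle as a percentage:
DC = (t_on / T) * 100
   = (4.77 / 5.39) * 100
   = 0.884972 * 100
   = 88.5 %

88.5 %


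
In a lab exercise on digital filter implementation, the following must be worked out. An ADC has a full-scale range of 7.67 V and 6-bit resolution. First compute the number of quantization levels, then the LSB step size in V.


Step 1 — number of quantization levels:
L = 2^N = 2^6 = 64

Step 2 — LSB step size:
delta = Vfs / L
      = 7.67 / 64
      = 0.11984375 V

Levels = 64; step size = 0.11984375 V


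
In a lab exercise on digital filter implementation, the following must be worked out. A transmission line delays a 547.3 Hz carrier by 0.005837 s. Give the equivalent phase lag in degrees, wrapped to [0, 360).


Phase shift from frequency and time delay:
phi = 360 * f * t_delay
    = 360 * 547.3 * 0.005837
    = 1150.05 degrees
    mod 360 = 70.05 degrees

70.05 degrees


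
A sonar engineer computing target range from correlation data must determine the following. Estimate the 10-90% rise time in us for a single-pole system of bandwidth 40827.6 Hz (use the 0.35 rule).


Rise time from bandwidth relationship:
tr = 0.35 / BW
   = 0.35 / 40827.6
   = 8.572632239e-06 s
   = 8.5726 us

8.5726 us


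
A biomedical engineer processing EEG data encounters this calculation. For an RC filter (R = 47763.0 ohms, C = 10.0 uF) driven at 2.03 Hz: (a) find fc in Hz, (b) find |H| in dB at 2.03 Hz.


Step 1 — cutoff frequency:
fc = 1 / (2*pi*R*C)
C = 10.0 uF = 1e-05 F
fc = 1 / (2*pi*47763.0*1e-05)
   = 0.333218 Hz

Step 2 — magnitude at f = 2.03 Hz:
|H(f)| = 1 / sqrt(1 + (f/fc)^2)
f/fc = 2.03 / 0.333218 = 6.092108
|H| = 1 / sqrt(1 + 37.11378) = 0.1619791
|H|_dB = 20*log10(0.1619791) = -15.81 dB

fc = 0.333218 Hz; |H(2.03 Hz)| = -15.81 dB


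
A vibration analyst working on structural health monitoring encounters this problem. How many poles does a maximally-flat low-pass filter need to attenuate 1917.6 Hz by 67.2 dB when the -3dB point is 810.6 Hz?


Butterworth filter order formula:
n = log10(10^(A/10) - 1) / (2 * log10(f_stop/f_pass))
10^(67.2/10) - 1 = 5248073.6025
f_stop/f_pass = 1917.6 / 810.6 = 2.3657
n = 8.9851 -> ceil = 9

9


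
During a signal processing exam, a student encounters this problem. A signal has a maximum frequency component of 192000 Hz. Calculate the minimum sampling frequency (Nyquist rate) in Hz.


The Nyquist rate is twice the maximum frequency component.
fs_min = 2 * fmax
      = 2 * 192000
      = 384000 Hz

384000


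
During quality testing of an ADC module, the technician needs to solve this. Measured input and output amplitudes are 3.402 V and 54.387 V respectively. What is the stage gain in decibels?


Voltage gain in dB:
G = 20 * log10(Vout / Vin)
  = 20 * log10(54.387 / 3.402)
  = 20 * log10(15.986772)
  = 20 * 1.203761
  = 24.08 dB

24.08 dB


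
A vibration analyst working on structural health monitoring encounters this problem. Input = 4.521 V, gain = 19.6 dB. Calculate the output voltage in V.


Output voltage from dB gain:
V_out = V_in * 10^(gain_dB / 20)
      = 4.521 * 10^(19.6 / 20)
      = 4.521 * 9.549926
      = 43.1752 V

43.1752 V


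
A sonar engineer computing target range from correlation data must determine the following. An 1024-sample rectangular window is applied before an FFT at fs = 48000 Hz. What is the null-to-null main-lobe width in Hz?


Main lobe width for a rectangular window:
Width = 2 * fs / N
      = 2 * 48000 / 1024
      = 96000 / 1024
      = 93.75 Hz

93.75 Hz


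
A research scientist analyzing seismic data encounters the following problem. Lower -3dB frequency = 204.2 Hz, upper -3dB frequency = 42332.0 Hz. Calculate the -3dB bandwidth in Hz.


Bandwidth is the difference of -3dB frequencies:
BW = f_high - f_low
   = 42332.0 - 204.2
   = 42127.8 Hz

42127.8 Hz


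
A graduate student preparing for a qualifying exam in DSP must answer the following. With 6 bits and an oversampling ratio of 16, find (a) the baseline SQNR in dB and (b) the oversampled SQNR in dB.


Step 1 — baseline SQNR at Nyquist:
SQNR_base = 6.02*N + 1.76
          = 6.02*6 + 1.76
          = 37.88 dB

Step 2 — oversampling processing gain:
G = 10*log10(OSR) = 10*log10(16) = 12.04 dB

Step 3 — total:
SQNR_total = 37.88 + 12.04 = 49.92 dB

Base SQNR = 37.88 dB; oversampled SQNR = 49.92 dB


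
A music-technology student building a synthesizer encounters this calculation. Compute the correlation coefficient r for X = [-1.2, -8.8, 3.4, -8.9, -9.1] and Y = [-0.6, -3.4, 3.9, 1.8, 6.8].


Pearson correlation coefficient (population):
r = cov(X,Y) / (std(X) * std(Y))
Mean X = -4.92, Mean Y = 1.7
Cov(X,Y) = 1.564
Std(X) = 5.126948, Std(Y) = 3.525904
r = 0.0865

0.0865


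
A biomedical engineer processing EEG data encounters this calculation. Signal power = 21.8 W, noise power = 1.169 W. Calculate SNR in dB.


SNR in decibels:
SNR = 10 * log10(Ps / Pn)
    = 10 * log10(21.8 / 1.169)
    = 10 * log10(18.6484)
    = 10 * 1.2706
    = 12.71 dB

12.71 dB


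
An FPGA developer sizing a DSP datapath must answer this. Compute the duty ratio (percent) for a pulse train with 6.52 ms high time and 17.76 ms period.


Duty cycle as a percentage:
DC = (t_on / T) * 100
   = (6.52 / 17.76) * 100
   = 0.367117 * 100
   = 36.71 %

36.71 %


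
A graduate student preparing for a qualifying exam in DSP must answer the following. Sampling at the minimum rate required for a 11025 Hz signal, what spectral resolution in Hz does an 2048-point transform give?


Step 1 — Nyquist sampling rate:
fs = 2 * fmax = 2 * 11025 = 22050 Hz

Step 2 — DFT bin spacing:
df = fs / N = 22050 / 2048 = 10.7666 Hz

10.7666 Hz


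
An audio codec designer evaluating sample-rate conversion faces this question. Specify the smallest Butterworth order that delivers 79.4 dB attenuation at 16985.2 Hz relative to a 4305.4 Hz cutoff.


Butterworth filter order formula:
n = log10(10^(A/10) - 1) / (2 * log10(f_stop/f_pass))
10^(79.4/10) - 1 = 87096357.9956
f_stop/f_pass = 16985.2 / 4305.4 = 3.9451
n = 6.6604 -> ceil = 7

7


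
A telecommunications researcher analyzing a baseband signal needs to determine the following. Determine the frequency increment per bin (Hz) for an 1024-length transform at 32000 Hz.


DFT frequency resolution:
df = fs / N
   = 32000 / 1024
   = 31.25 Hz

31.25 Hz


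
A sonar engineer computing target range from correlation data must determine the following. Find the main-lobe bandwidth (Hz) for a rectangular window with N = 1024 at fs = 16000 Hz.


Main lobe width for a rectangular window:
Width = 2 * fs / N
      = 2 * 16000 / 1024
      = 32000 / 1024
      = 31.25 Hz

31.25 Hz


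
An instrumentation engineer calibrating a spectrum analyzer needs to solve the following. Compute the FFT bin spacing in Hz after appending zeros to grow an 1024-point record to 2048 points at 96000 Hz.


Frequency resolution after zero-padding:
N_padded = 1024 * 2 = 2048
df = fs / N_padded
   = 96000 / 2048
   = 46.875 Hz

46.875 Hz


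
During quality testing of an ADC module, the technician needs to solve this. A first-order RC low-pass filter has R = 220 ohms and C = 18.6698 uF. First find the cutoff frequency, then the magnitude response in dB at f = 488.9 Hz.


Step 1 — cutoff frequency:
fc = 1 / (2*pi*R*C)
C = 18.6698 uF = 1.86698e-05 F
fc = 1 / (2*pi*220*1.86698e-05)
   = 38.7488 Hz

Step 2 — magnitude at f = 488.9 Hz:
|H(f)| = 1 / sqrt(1 + (f/fc)^2)
f/fc = 488.9 / 38.7488 = 12.617165
|H| = 1 / sqrt(1 + 159.192853) = 0.0790093
|H|_dB = 20*log10(0.0790093) = -22.05 dB

fc = 38.7488 Hz; |H(488.9 Hz)| = -22.05 dB


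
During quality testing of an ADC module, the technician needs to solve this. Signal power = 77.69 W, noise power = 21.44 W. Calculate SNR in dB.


SNR in decibels:
SNR = 10 * log10(Ps / Pn)
    = 10 * log10(77.69 / 21.44)
    = 10 * log10(3.6236)
    = 10 * 0.5591
    = 5.59 dB

5.59 dB


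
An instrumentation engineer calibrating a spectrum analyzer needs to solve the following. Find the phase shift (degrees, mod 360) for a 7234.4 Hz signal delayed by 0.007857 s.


Phase shift from frequency and time delay:
phi = 360 * f * t_delay
    = 360 * 7234.4 * 0.007857
    = 20462.65 degrees
    mod 360 = 302.65 degrees

302.65 degrees


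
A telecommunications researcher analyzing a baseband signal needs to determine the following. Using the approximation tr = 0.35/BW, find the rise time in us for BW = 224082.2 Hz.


Rise time from bandwidth relationship:
tr = 0.35 / BW
   = 0.35 / 224082.2
   = 1.561926829e-06 s
   = 1.5619 us

1.5619 us


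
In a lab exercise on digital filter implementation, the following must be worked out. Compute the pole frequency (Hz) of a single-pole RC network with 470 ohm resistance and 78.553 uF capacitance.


Cutoff frequency of a first-order RC filter:
fc = 1 / (2 * pi * R * C)
C = 78.553 uF = 7.8553e-05 F
fc = 1 / (2 * pi * 470 * 7.8553e-05)
   = 1 / 0.23197463605439
   = 4.310816 Hz

4.310816 Hz


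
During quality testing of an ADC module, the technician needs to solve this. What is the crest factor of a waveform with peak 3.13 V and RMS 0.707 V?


Crest factor is the ratio of peak to RMS:
CF = V_peak / V_rms
   = 3.13 / 0.707
   = 4.4272

4.4272


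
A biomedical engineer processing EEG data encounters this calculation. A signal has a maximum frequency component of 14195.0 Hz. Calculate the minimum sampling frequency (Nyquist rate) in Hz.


The Nyquist rate is twice the maximum frequency component.
fs_min = 2 * fmax
      = 2 * 14195.0
      = 28390.0 Hz

28390.0


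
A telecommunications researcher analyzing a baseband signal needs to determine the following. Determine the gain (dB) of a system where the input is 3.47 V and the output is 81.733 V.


Voltage gain in dB:
G = 20 * log10(Vout / Vin)
  = 20 * log10(81.733 / 3.47)
  = 20 * log10(23.554179)
  = 20 * 1.372068
  = 27.44 dB

27.44 dB


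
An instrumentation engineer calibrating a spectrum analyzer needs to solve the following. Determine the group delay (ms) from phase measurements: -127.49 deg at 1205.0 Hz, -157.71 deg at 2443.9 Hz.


Group delay from phase difference:
tau = -d(phi)/d(omega)
d(phi) = -30.22 deg = -0.527438 rad
d(omega) = 2*pi*(2443.9 - 1205.0) = 7784.2383 rad/s
tau = -(-0.527438) / 7784.2383
    = 0.0678 ms

0.0678 ms


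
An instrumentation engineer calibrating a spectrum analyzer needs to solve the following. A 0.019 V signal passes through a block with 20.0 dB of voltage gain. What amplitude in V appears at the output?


Output voltage from dB gain:
V_out = V_in * 10^(gain_dB / 20)
      = 0.019 * 10^(20.0 / 20)
      = 0.019 * 10.0
      = 0.19 V

0.19 V


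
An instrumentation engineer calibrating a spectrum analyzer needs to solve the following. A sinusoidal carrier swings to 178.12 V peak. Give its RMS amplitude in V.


RMS voltage for a sinusoidal waveform:
V_rms = V_peak / sqrt(2)
      = 178.12 / 1.414214
      = 125.95 V

125.95 V


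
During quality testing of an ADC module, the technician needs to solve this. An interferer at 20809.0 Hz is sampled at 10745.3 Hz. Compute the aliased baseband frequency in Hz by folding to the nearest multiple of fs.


Compute the nearest integer multiple of fs to the signal:
n = round(20809.0 / 10745.3) = 2
f_alias = |20809.0 - 2 * 10745.3|
        = |20809.0 - 21490.6|
        = 681.6 Hz

681.6


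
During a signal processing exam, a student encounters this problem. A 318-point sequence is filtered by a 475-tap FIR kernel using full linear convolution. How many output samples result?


Linear convolution output length:
L = N + M - 1
  = 318 + 475 - 1
  = 792 samples

792


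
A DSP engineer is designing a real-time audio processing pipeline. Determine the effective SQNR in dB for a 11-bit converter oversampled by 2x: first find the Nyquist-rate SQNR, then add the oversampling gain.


Step 1 — baseline SQNR at Nyquist:
SQNR_base = 6.02*N + 1.76
          = 6.02*11 + 1.76
          = 67.98 dB

Step 2 — oversampling processing gain:
G = 10*log10(OSR) = 10*log10(2) = 3.01 dB

Step 3 — total:
SQNR_total = 67.98 + 3.01 = 70.99 dB

Base SQNR = 67.98 dB; oversampled SQNR = 70.99 dB


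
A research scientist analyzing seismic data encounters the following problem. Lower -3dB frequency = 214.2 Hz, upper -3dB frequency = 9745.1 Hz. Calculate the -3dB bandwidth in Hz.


Bandwidth is the difference of -3dB frequencies:
BW = f_high - f_low
   = 9745.1 - 214.2
   = 9530.9 Hz

9530.9 Hz


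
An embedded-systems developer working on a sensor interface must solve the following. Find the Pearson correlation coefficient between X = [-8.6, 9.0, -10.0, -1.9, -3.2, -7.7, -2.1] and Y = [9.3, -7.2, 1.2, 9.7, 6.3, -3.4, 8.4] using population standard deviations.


Pearson correlation coefficient (population):
r = cov(X,Y) / (std(X) * std(Y))
Mean X = -3.5, Mean Y = 3.4714
Cov(X,Y) = -14.54
Std(X) = 5.937291, Std(Y) = 6.225687
r = -0.3934

-0.3934


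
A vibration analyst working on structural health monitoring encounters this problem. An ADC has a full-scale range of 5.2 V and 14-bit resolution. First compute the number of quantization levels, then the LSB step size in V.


Step 1 — number of quantization levels:
L = 2^N = 2^14 = 16384

Step 2 — LSB step size:
delta = Vfs / L
      = 5.2 / 16384
      = 0.00031738 V

Levels = 16384; step size = 0.00031738 V


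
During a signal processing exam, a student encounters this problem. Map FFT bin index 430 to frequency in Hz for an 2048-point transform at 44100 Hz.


Frequency of DFT bin k:
f_k = k * fs / N
    = 430 * 44100 / 2048
    = 18963000 / 2048
    = 9259.277 Hz

9259.277 Hz


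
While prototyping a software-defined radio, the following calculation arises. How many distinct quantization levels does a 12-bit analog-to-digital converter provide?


Number of quantization levels = 2^N
= 2^12
= 4096

4096


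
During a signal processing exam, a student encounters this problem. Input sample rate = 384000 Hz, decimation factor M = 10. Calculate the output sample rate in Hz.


Decimation reduces the sample rate:
fs_out = fs_in / M
       = 384000 / 10
       = 38400.0 Hz

38400.0 Hz


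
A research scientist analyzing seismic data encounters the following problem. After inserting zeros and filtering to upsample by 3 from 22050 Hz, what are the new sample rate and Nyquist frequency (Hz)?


Step 1 — output sample rate after interpolation by L:
fs_out = L * fs_in = 3 * 22050 = 66150 Hz

Step 2 — Nyquist frequency of the output stream:
f_Nyq = fs_out / 2 = 66150 / 2 = 33075.0 Hz

fs_out = 66150 Hz; f_Nyquist = 33075.0 Hz


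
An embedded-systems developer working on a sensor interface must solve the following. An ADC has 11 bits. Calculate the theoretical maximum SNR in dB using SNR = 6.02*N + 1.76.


Theoretical SNR for a full-scale sinusoid:
SNR = 6.02 * N + 1.76
    = 6.02 * 11 + 1.76
    = 66.22 + 1.76
    = 67.98 dB

67.98 dB


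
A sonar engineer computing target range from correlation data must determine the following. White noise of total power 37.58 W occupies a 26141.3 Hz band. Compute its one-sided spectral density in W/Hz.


Power spectral density:
PSD = P / BW
    = 37.58 / 26141.3
    = 0.00143757 W/Hz

0.00143757 W/Hz


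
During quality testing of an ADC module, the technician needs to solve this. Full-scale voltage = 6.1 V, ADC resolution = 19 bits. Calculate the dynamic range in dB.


Dynamic range from full-scale to LSB:
V_min = V_max / 2^bits = 6.1 / 2^19
DR = 20 * log10(V_max / V_min)
   = 20 * log10(2^19)
   = 20 * 19 * log10(2)
   = 114.39 dB

114.39 dB


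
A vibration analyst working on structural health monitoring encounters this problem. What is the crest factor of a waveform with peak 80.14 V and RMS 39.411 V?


Crest factor is the ratio of peak to RMS:
CF = V_peak / V_rms
   = 80.14 / 39.411
   = 2.0334

2.0334


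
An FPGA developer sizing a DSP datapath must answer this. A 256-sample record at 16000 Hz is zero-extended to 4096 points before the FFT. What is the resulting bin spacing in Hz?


Frequency resolution after zero-padding:
N_padded = 256 * 16 = 4096
df = fs / N_padded
   = 16000 / 4096
   = 3.9062 Hz

3.9062 Hz


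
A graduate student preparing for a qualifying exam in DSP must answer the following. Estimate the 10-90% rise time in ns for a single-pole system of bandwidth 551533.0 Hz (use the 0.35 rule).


Rise time from bandwidth relationship:
tr = 0.35 / BW
   = 0.35 / 551533.0
   = 6.345948475e-07 s
   = 634.5948 ns

634.5948 ns


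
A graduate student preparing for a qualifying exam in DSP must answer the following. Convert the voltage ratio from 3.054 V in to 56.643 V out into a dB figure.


Voltage gain in dB:
G = 20 * log10(Vout / Vin)
  = 20 * log10(56.643 / 3.054)
  = 20 * log10(18.547151)
  = 20 * 1.268277
  = 25.37 dB

25.37 dB


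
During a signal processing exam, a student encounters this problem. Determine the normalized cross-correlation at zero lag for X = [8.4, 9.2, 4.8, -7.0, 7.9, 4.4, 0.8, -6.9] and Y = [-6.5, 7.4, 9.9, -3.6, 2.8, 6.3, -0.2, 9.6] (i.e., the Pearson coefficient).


Pearson correlation coefficient (population):
r = cov(X,Y) / (std(X) * std(Y))
Mean X = 2.7, Mean Y = 3.2125
Cov(X,Y) = 0.03125
Std(X) = 6.112896, Std(Y) = 5.757047
r = 0.0009

0.0009


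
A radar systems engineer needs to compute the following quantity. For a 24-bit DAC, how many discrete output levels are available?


Number of quantization levels = 2^N
= 2^24
= 16777216

16777216


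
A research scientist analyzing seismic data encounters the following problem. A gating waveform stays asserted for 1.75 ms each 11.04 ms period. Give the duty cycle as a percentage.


Duty cycle as a percentage:
DC = (t_on / T) * 100
   = (1.75 / 11.04) * 100
   = 0.158514 * 100
   = 15.85 %

15.85 %


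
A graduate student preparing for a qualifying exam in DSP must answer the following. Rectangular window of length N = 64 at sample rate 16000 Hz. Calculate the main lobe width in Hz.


Main lobe width for a rectangular window:
Width = 2 * fs / N
      = 2 * 16000 / 64
      = 32000 / 64
      = 500.0 Hz

500.0 Hz


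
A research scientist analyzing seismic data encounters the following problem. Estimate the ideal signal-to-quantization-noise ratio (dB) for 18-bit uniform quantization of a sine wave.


Theoretical SNR for a full-scale sinusoid:
SNR = 6.02 * N + 1.76
    = 6.02 * 18 + 1.76
    = 108.36 + 1.76
    = 110.12 dB

110.12 dB


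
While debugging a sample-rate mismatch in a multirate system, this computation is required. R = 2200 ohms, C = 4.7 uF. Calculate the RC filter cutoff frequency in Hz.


Cutoff frequency of a first-order RC filter:
fc = 1 / (2 * pi * R * C)
C = 4.7 uF = 4.7e-06 F
fc = 1 / (2 * pi * 2200 * 4.7e-06)
   = 1 / 0.064968136076237
   = 15.392161 Hz

15.392161 Hz


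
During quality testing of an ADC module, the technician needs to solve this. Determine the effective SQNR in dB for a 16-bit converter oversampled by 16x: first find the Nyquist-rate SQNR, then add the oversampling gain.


Step 1 — baseline SQNR at Nyquist:
SQNR_base = 6.02*N + 1.76
          = 6.02*16 + 1.76
          = 98.08 dB

Step 2 — oversampling processing gain:
G = 10*log10(OSR) = 10*log10(16) = 12.04 dB

Step 3 — total:
SQNR_total = 98.08 + 12.04 = 110.12 dB

Base SQNR = 98.08 dB; oversampled SQNR = 110.12 dB


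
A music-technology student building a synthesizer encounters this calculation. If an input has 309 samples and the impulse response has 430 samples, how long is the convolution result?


Linear convolution output length:
L = N + M - 1
  = 309 + 430 - 1
  = 738 samples

738


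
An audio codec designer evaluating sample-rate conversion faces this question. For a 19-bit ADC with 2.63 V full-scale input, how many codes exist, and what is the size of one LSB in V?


Step 1 — number of quantization levels:
L = 2^N = 2^19 = 524288

Step 2 — LSB step size:
delta = Vfs / L
      = 2.63 / 524288
      = 5.02e-06 V

Levels = 524288; step size = 5.02e-06 V


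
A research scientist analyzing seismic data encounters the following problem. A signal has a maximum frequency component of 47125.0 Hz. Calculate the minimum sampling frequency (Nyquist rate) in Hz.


The Nyquist rate is twice the maximum frequency component.
fs_min = 2 * fmax
      = 2 * 47125.0
      = 94250.0 Hz

94250.0


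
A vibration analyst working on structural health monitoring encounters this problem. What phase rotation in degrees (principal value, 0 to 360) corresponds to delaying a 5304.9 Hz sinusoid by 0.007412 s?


Phase shift from frequency and time delay:
phi = 360 * f * t_delay
    = 360 * 5304.9 * 0.007412
    = 14155.17 degrees
    mod 360 = 115.17 degrees

115.17 degrees


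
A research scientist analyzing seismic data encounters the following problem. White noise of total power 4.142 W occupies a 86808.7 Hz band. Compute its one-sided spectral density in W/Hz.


Power spectral density:
PSD = P / BW
    = 4.142 / 86808.7
    = 4.771e-05 W/Hz

4.771e-05 W/Hz


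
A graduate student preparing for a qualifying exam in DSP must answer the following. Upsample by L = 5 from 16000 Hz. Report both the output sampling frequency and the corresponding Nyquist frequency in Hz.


Step 1 — output sample rate after interpolation by L:
fs_out = L * fs_in = 5 * 16000 = 80000 Hz

Step 2 — Nyquist frequency of the output stream:
f_Nyq = fs_out / 2 = 80000 / 2 = 40000.0 Hz

fs_out = 80000 Hz; f_Nyquist = 40000.0 Hz


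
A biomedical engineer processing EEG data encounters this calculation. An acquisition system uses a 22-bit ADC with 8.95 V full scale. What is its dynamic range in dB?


Dynamic range from full-scale to LSB:
V_min = V_max / 2^bits = 8.95 / 2^22
DR = 20 * log10(V_max / V_min)
   = 20 * log10(2^22)
   = 20 * 22 * log10(2)
   = 132.45 dB

132.45 dB


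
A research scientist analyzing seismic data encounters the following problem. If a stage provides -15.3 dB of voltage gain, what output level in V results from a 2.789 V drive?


Output voltage from dB gain:
V_out = V_in * 10^(gain_dB / 20)
      = 2.789 * 10^(-15.3 / 20)
      = 2.789 * 0.171791
      = 0.4791 V

0.4791 V


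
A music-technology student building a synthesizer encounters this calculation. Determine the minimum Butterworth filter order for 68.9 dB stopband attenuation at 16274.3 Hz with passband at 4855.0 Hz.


Butterworth filter order formula:
n = log10(10^(A/10) - 1) / (2 * log10(f_stop/f_pass))
10^(68.9/10) - 1 = 7762470.1663
f_stop/f_pass = 16274.3 / 4855.0 = 3.3521
n = 6.558 -> ceil = 7

7


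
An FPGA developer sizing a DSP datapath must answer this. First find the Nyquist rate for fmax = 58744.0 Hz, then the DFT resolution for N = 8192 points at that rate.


Step 1 — Nyquist sampling rate:
fs = 2 * fmax = 2 * 58744.0 = 117488.0 Hz

Step 2 — DFT bin spacing:
df = fs / N = 117488.0 / 8192 = 14.3418 Hz

14.3418 Hz


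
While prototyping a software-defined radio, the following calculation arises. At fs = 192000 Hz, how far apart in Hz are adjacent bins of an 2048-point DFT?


DFT frequency resolution:
df = fs / N
   = 192000 / 2048
   = 93.75 Hz

93.75 Hz


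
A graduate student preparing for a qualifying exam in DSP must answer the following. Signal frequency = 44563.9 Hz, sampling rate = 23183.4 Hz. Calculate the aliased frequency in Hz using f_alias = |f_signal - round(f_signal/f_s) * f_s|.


Compute the nearest integer multiple of fs to the signal:
n = round(44563.9 / 23183.4) = 2
f_alias = |44563.9 - 2 * 23183.4|
        = |44563.9 - 46366.8|
        = 1802.9 Hz

1802.9


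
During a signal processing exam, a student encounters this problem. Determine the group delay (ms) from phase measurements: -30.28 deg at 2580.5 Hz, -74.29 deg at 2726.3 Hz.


Group delay from phase difference:
tau = -d(phi)/d(omega)
d(phi) = -44.01 deg = -0.768119 rad
d(omega) = 2*pi*(2726.3 - 2580.5) = 916.0884 rad/s
tau = -(-0.768119) / 916.0884
    = 0.8385 ms

0.8385 ms


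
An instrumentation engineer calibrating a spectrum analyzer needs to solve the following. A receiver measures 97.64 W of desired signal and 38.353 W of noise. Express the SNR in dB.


SNR in decibels:
SNR = 10 * log10(Ps / Pn)
    = 10 * log10(97.64 / 38.353)
    = 10 * log10(2.5458)
    = 10 * 0.4058
    = 4.06 dB

4.06 dB


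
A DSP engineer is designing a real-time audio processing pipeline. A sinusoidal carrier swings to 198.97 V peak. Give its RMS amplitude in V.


RMS voltage for a sinusoidal waveform:
V_rms = V_peak / sqrt(2)
      = 198.97 / 1.414214
      = 140.693 V

140.693 V


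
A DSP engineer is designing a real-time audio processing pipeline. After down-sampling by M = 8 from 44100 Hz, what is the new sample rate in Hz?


Decimation reduces the sample rate:
fs_out = fs_in / M
       = 44100 / 8
       = 5512.5 Hz

5512.5 Hz


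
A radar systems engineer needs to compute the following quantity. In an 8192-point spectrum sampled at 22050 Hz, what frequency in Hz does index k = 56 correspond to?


Frequency of DFT bin k:
f_k = k * fs / N
    = 56 * 22050 / 8192
    = 1234800 / 8192
    = 150.732 Hz

150.732 Hz


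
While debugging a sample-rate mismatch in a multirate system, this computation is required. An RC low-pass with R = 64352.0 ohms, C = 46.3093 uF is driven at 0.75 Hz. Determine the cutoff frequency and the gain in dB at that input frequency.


Step 1 — cutoff frequency:
fc = 1 / (2*pi*R*C)
C = 46.3093 uF = 4.63093e-05 F
fc = 1 / (2*pi*64352.0*4.63093e-05)
   = 0.053406 Hz

Step 2 — magnitude at f = 0.75 Hz:
|H(f)| = 1 / sqrt(1 + (f/fc)^2)
f/fc = 0.75 / 0.053406 = 14.043366
|H| = 1 / sqrt(1 + 197.216129) = 0.0710282
|H|_dB = 20*log10(0.0710282) = -22.97 dB

fc = 0.053406 Hz; |H(0.75 Hz)| = -22.97 dB


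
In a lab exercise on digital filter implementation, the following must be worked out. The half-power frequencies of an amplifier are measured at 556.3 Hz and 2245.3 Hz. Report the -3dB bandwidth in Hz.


Bandwidth is the difference of -3dB frequencies:
BW = f_high - f_low
   = 2245.3 - 556.3
   = 1689.0 Hz

1689.0 Hz


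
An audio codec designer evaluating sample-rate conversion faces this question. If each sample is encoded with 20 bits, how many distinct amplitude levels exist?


Number of quantization levels = 2^N
= 2^20
= 1048576

1048576


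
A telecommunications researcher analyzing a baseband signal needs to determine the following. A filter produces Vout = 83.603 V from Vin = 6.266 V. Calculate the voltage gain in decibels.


Voltage gain in dB:
G = 20 * log10(Vout / Vin)
  = 20 * log10(83.603 / 6.266)
  = 20 * log10(13.342324)
  = 20 * 1.125231
  = 22.5 dB

22.5 dB


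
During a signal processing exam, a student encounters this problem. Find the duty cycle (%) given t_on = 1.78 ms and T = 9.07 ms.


Duty cycle as a percentage:
DC = (t_on / T) * 100
   = (1.78 / 9.07) * 100
   = 0.196251 * 100
   = 19.63 %

19.63 %


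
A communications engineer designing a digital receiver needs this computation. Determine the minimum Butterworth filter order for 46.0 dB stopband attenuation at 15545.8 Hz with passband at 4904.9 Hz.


Butterworth filter order formula:
n = log10(10^(A/10) - 1) / (2 * log10(f_stop/f_pass))
10^(46.0/10) - 1 = 39809.7171
f_stop/f_pass = 15545.8 / 4904.9 = 3.1694
n = 4.591 -> ceil = 5

5


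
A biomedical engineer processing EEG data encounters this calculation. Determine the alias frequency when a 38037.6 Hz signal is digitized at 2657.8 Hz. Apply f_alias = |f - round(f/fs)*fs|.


Compute the nearest integer multiple of fs to the signal:
n = round(38037.6 / 2657.8) = 14
f_alias = |38037.6 - 14 * 2657.8|
        = |38037.6 - 37209.2|
        = 828.4 Hz

828.4


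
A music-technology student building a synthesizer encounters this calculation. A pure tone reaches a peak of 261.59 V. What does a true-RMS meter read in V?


RMS voltage for a sinusoidal waveform:
V_rms = V_peak / sqrt(2)
      = 261.59 / 1.414214
      = 184.972 V

184.972 V


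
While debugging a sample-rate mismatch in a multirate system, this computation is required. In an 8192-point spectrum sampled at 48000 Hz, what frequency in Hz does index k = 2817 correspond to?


Frequency of DFT bin k:
f_k = k * fs / N
    = 2817 * 48000 / 8192
    = 135216000 / 8192
    = 16505.859 Hz

16505.859 Hz


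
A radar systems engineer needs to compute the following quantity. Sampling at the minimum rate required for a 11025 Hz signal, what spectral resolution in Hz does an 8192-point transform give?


Step 1 — Nyquist sampling rate:
fs = 2 * fmax = 2 * 11025 = 22050 Hz

Step 2 — DFT bin spacing:
df = fs / N = 22050 / 8192 = 2.6917 Hz

2.6917 Hz


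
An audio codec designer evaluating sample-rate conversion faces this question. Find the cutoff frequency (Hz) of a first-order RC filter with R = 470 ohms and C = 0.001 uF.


Cutoff frequency of a first-order RC filter:
fc = 1 / (2 * pi * R * C)
C = 0.001 uF = 1e-09 F
fc = 1 / (2 * pi * 470 * 1e-09)
   = 1 / 2.9530970943744e-06
   = 338627.538493 Hz

338627.538493 Hz


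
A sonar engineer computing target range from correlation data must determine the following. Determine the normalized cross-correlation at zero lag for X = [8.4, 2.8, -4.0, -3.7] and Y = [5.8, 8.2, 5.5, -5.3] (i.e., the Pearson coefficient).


Pearson correlation coefficient (population):
r = cov(X,Y) / (std(X) * std(Y))
Mean X = 0.875, Mean Y = 3.55
Cov(X,Y) = 14.21625
Std(X) = 5.124146, Std(Y) = 5.215602
r = 0.5319

0.5319


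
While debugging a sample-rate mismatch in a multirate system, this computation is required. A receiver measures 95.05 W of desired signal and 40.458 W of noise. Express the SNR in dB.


SNR in decibels:
SNR = 10 * log10(Ps / Pn)
    = 10 * log10(95.05 / 40.458)
    = 10 * log10(2.3493)
    = 10 * 0.3709
    = 3.71 dB

3.71 dB


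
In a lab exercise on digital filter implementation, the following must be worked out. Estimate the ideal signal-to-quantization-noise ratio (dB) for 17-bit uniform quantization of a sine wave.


Theoretical SNR for a full-scale sinusoid:
SNR = 6.02 * N + 1.76
    = 6.02 * 17 + 1.76
    = 102.34 + 1.76
    = 104.1 dB

104.1 dB


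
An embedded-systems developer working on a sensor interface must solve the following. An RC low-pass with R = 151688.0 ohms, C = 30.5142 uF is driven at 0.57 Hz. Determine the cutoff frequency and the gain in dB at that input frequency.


Step 1 — cutoff frequency:
fc = 1 / (2*pi*R*C)
C = 30.5142 uF = 3.05142e-05 F
fc = 1 / (2*pi*151688.0*3.05142e-05)
   = 0.0343848 Hz

Step 2 — magnitude at f = 0.57 Hz:
|H(f)| = 1 / sqrt(1 + (f/fc)^2)
f/fc = 0.57 / 0.0343848 = 16.577092
|H| = 1 / sqrt(1 + 274.799979) = 0.0602147
|H|_dB = 20*log10(0.0602147) = -24.41 dB

fc = 0.0343848 Hz; |H(0.57 Hz)| = -24.41 dB


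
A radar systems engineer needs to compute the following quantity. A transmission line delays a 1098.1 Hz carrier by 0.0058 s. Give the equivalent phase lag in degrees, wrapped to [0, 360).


Phase shift from frequency and time delay:
phi = 360 * f * t_delay
    = 360 * 1098.1 * 0.0058
    = 2292.83 degrees
    mod 360 = 132.83 degrees

132.83 degrees


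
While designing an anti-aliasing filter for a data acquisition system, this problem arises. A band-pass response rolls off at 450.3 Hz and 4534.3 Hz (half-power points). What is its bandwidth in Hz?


Bandwidth is the difference of -3dB frequencies:
BW = f_high - f_low
   = 4534.3 - 450.3
   = 4084.0 Hz

4084.0 Hz


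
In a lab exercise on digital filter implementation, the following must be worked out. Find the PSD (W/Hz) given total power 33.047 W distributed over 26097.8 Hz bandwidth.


Power spectral density:
PSD = P / BW
    = 33.047 / 26097.8
    = 0.00126628 W/Hz

0.00126628 W/Hz


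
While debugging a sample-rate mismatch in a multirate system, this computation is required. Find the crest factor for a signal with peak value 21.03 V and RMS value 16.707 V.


Crest factor is the ratio of peak to RMS:
CF = V_peak / V_rms
   = 21.03 / 16.707
   = 1.2588

1.2588


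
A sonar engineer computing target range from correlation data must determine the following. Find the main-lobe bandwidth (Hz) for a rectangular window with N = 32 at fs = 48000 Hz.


Main lobe width for a rectangular window:
Width = 2 * fs / N
      = 2 * 48000 / 32
      = 96000 / 32
      = 3000.0 Hz

3000.0 Hz


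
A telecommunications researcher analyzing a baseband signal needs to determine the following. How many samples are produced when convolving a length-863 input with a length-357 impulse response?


Linear convolution output length:
L = N + M - 1
  = 863 + 357 - 1
  = 1219 samples

1219


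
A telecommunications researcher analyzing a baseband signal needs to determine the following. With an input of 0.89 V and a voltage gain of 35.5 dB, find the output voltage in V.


Output voltage from dB gain:
V_out = V_in * 10^(gain_dB / 20)
      = 0.89 * 10^(35.5 / 20)
      = 0.89 * 59.566214
      = 53.0139 V

53.0139 V


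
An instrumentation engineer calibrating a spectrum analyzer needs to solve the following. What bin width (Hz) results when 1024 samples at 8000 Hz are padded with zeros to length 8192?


Frequency resolution after zero-padding:
N_padded = 1024 * 8 = 8192
df = fs / N_padded
   = 8000 / 8192
   = 0.9766 Hz

0.9766 Hz


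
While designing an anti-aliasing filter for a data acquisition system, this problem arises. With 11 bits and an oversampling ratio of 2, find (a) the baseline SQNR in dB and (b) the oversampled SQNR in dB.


Step 1 — baseline SQNR at Nyquist:
SQNR_base = 6.02*N + 1.76
          = 6.02*11 + 1.76
          = 67.98 dB

Step 2 — oversampling processing gain:
G = 10*log10(OSR) = 10*log10(2) = 3.01 dB

Step 3 — total:
SQNR_total = 67.98 + 3.01 = 70.99 dB

Base SQNR = 67.98 dB; oversampled SQNR = 70.99 dB


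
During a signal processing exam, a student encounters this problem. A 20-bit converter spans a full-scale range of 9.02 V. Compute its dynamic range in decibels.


Dynamic range from full-scale to LSB:
V_min = V_max / 2^bits = 9.02 / 2^20
DR = 20 * log10(V_max / V_min)
   = 20 * log10(2^20)
   = 20 * 20 * log10(2)
   = 120.41 dB

120.41 dB


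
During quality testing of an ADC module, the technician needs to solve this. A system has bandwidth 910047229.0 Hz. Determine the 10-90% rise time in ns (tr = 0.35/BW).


Rise time from bandwidth relationship:
tr = 0.35 / BW
   = 0.35 / 910047229.0
   = 3.845954241e-10 s
   = 0.3846 ns

0.3846 ns


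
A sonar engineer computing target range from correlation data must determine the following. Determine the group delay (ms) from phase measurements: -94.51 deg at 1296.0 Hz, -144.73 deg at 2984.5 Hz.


Group delay from phase difference:
tau = -d(phi)/d(omega)
d(phi) = -50.22 deg = -0.876504 rad
d(omega) = 2*pi*(2984.5 - 1296.0) = 10609.1584 rad/s
tau = -(-0.876504) / 10609.1584
    = 0.0826 ms

0.0826 ms


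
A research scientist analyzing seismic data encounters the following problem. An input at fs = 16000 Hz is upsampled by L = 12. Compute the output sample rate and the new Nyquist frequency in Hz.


Step 1 — output sample rate after interpolation by L:
fs_out = L * fs_in = 12 * 16000 = 192000 Hz

Step 2 — Nyquist frequency of the output stream:
f_Nyq = fs_out / 2 = 192000 / 2 = 96000.0 Hz

fs_out = 192000 Hz; f_Nyquist = 96000.0 Hz


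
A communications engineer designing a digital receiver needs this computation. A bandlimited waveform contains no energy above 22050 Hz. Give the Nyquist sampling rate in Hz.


The Nyquist rate is twice the maximum frequency component.
fs_min = 2 * fmax
      = 2 * 22050
      = 44100 Hz

44100


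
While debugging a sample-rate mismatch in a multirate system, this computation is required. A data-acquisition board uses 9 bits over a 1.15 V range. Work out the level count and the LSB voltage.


Step 1 — number of quantization levels:
L = 2^N = 2^9 = 512

Step 2 — LSB step size:
delta = Vfs / L
      = 1.15 / 512
      = 0.00224609 V

Levels = 512; step size = 0.00224609 V


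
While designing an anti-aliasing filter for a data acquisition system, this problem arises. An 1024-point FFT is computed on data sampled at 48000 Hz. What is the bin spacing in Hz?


DFT frequency resolution:
df = fs / N
   = 48000 / 1024
   = 46.875 Hz

46.875 Hz


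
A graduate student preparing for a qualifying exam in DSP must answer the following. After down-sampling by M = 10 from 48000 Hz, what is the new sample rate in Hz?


Decimation reduces the sample rate:
fs_out = fs_in / M
       = 48000 / 10
       = 4800.0 Hz

4800.0 Hz


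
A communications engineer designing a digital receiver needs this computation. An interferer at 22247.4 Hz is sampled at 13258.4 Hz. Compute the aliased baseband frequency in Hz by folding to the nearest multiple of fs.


Compute the nearest integer multiple of fs to the signal:
n = round(22247.4 / 13258.4) = 2
f_alias = |22247.4 - 2 * 13258.4|
        = |22247.4 - 26516.8|
        = 4269.4 Hz

4269.4


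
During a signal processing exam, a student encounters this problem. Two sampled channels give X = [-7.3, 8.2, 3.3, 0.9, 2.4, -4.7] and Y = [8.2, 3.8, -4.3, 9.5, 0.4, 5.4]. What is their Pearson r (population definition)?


Pearson correlation coefficient (population):
r = cov(X,Y) / (std(X) * std(Y))
Mean X = 0.4667, Mean Y = 3.8333
Cov(X,Y) = -11.582222
Std(X) = 5.144144, Std(Y) = 4.682829
r = -0.4808

-0.4808


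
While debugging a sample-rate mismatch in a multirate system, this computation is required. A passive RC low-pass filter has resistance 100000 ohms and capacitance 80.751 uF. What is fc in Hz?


Cutoff frequency of a first-order RC filter:
fc = 1 / (2 * pi * R * C)
C = 80.751 uF = 8.0751e-05 F
fc = 1 / (2 * pi * 100000 * 8.0751e-05)
   = 1 / 50.737349674006
   = 0.019709 Hz

0.019709 Hz


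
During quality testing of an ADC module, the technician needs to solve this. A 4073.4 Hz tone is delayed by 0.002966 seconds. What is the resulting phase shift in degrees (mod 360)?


Phase shift from frequency and time delay:
phi = 360 * f * t_delay
    = 360 * 4073.4 * 0.002966
    = 4349.41 degrees
    mod 360 = 29.41 degrees

29.41 degrees


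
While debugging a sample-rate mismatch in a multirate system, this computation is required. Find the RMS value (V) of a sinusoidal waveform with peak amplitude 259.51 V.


RMS voltage for a sinusoidal waveform:
V_rms = V_peak / sqrt(2)
      = 259.51 / 1.414214
      = 183.501 V

183.501 V


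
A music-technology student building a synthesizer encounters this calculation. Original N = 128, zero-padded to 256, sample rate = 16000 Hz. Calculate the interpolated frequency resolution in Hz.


Frequency resolution after zero-padding:
N_padded = 128 * 2 = 256
df = fs / N_padded
   = 16000 / 256
   = 62.5 Hz

62.5 Hz


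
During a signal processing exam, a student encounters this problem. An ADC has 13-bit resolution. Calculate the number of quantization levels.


Number of quantization levels = 2^N
= 2^13
= 8192

8192


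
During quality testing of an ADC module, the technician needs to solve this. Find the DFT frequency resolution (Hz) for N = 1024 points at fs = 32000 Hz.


DFT frequency resolution:
df = fs / N
   = 32000 / 1024
   = 31.25 Hz

31.25 Hz


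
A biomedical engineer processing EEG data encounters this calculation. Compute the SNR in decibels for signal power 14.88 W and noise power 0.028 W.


SNR in decibels:
SNR = 10 * log10(Ps / Pn)
    = 10 * log10(14.88 / 0.028)
    = 10 * log10(531.4286)
    = 10 * 2.7254
    = 27.25 dB

27.25 dB


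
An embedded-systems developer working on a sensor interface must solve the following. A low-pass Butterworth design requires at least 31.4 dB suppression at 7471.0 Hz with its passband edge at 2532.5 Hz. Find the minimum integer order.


Butterworth filter order formula:
n = log10(10^(A/10) - 1) / (2 * log10(f_stop/f_pass))
10^(31.4/10) - 1 = 1379.3843
f_stop/f_pass = 7471.0 / 2532.5 = 2.95
n = 3.3413 -> ceil = 4

4
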